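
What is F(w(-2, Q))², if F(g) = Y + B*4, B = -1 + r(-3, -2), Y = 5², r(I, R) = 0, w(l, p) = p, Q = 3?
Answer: 441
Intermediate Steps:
Y = 25
B = -1 (B = -1 + 0 = -1)
F(g) = 21 (F(g) = 25 - 1*4 = 25 - 4 = 21)
F(w(-2, Q))² = 21² = 441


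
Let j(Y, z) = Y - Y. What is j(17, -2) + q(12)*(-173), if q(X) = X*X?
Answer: -24912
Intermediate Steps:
j(Y, z) = 0
q(X) = X²
j(17, -2) + q(12)*(-173) = 0 + 12²*(-173) = 0 + 144*(-173) = 0 - 24912 = -24912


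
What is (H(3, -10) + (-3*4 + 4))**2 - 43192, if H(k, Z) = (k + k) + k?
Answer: -43191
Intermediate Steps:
H(k, Z) = 3*k (H(k, Z) = 2*k + k = 3*k)
(H(3, -10) + (-3*4 + 4))**2 - 43192 = (3*3 + (-3*4 + 4))**2 - 43192 = (9 + (-12 + 4))**2 - 43192 = (9 - 8)**2 - 43192 = 1**2 - 43192 = 1 - 43192 = -43191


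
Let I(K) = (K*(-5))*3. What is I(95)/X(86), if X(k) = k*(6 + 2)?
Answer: -1425/688 ≈ -2.0712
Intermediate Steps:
X(k) = 8*k (X(k) = k*8 = 8*k)
I(K) = -15*K (I(K) = -5*K*3 = -15*K)
I(95)/X(86) = (-15*95)/((8*86)) = -1425/688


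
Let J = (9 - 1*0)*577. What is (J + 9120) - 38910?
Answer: -24597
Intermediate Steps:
J = 5193 (J = (9 + 0)*577 = 9*577 = 5193)
(J + 9120) - 38910 = (5193 + 9120) - 38910 = 14313 - 38910 = -24597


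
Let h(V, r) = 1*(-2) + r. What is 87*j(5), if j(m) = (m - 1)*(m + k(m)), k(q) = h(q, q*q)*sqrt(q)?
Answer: 1740 + 8004*sqrt(5) ≈ 19638.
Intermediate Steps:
h(V, r) = -2 + r
k(q) = sqrt(q)*(-2 + q**2) (k(q) = (-2 + q*q)*sqrt(q) = (-2 + q**2)*sqrt(q) = sqrt(q)*(-2 + q**2))
j(m) = (-1 + m)*(m + sqrt(m)*(-2 + m**2)) (j(m) = (m - 1)*(m + sqrt(m)*(-2 + m**2)) = (-1 + m)*(m + sqrt(m)*(-2 + m**2)))
87*j(5) = 87*(5**2 - 1*5 + sqrt(5)*(2 - 1*5**2) + 5**(3/2)*(-2 + 5**2)) = 87*(25 - 5 + sqrt(5)*(2 - 1*25) + (5*sqrt(5))*(-2 + 25)) = 87*(25 - 5 + sqrt(5)*(2 - 25) + (5*sqrt(5))*23) = 87*(25 - 5 + sqrt(5)*(-23) + 115*sqrt(5)) = 87*(25 - 5 - 23*sqrt(5) + 115*sqrt(5)) = 87*(20 + 92*sqrt(5)) = 1740 + 8004*sqrt(5)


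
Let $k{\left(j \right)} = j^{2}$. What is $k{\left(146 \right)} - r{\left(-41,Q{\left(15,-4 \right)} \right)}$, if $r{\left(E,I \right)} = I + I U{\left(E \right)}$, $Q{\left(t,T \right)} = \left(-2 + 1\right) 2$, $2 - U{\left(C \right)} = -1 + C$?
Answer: $21406$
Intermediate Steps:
$U{\left(C \right)} = 3 - C$ ($U{\left(C \right)} = 2 - \left(-1 + C\right) = 3 - C$)
$Q{\left(t,T \right)} = -2$ ($Q{\left(t,T \right)} = \left(-1\right) 2 = -2$)
$r{\left(E,I \right)} = I + I \left(3 - E\right)$
$k{\left(146 \right)} - r{\left(-41,Q{\left(15,-4 \right)} \right)} = 146^{2} - - 2 \left(4 - -41\right) = 21316 - - 2 \left(4 + 41\right) = 21316 - \left(-2\right) 45 = 21316 - -90 = 21316 + 90 = 21406$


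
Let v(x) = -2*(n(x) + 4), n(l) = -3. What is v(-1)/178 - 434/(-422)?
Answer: 19102/18779 ≈ 1.0172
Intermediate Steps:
v(x) = -2 (v(x) = -2*(-3 + 4) = -2*1 = -2)
v(-1)/178 - 434/(-422) = -2/178 - 434/(-422) = -2*1/178 - 434*(-1/422) = -1/89 + 217/211 = 19102/18779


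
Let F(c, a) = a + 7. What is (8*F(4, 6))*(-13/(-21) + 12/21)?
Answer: 2600/21 ≈ 123.81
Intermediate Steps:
F(c, a) = 7 + a
(8*F(4, 6))*(-13/(-21) + 12/21) = (8*(7 + 6))*(-13/(-21) + 12/21) = (8*13)*(-13*(-1/21) + 12*(1/21)) = 104*(13/21 + 4/7) = 104*(25/21) = 2600/21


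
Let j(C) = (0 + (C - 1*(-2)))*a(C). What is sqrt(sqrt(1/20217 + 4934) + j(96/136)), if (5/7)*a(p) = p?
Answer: sqrt(7896607359480 + 146067825*sqrt(2016659477343))/1718445 ≈ 8.5391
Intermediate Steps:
a(p) = 7*p/5
j(C) = 7*C*(2 + C)/5 (j(C) = (0 + (C - 1*(-2)))*(7*C/5) = (0 + (C + 2))*(7*C/5) = (0 + (2 + C))*(7*C/5) = (2 + C)*(7*C/5) = 7*C*(2 + C)/5)
sqrt(sqrt(1/20217 + 4934) + j(96/136)) = sqrt(sqrt(1/20217 + 4934) + 7*(96/136)*(2 + 96/136)/5) = sqrt(sqrt(1/20217 + 4934) + 7*(96*(1/136))*(2 + 96*(1/136))/5) = sqrt(sqrt(99750679/20217) + (7/5)*(12/17)*(2 + 12/17)) = sqrt(sqrt(2016659477343)/20217 + (7/5)*(12/17)*(46/17)) = sqrt(sqrt(2016659477343)/20217 + 3864/1445) = sqrt(3864/1445 + sqrt(2016659477343)/20217)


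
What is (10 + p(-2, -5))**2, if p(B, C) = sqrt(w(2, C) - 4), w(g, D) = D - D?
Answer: 96 + 40*I ≈ 96.0 + 40.0*I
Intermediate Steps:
w(g, D) = 0
p(B, C) = 2*I (p(B, C) = sqrt(0 - 4) = sqrt(-4) = 2*I)
(10 + p(-2, -5))**2 = (10 + 2*I)**2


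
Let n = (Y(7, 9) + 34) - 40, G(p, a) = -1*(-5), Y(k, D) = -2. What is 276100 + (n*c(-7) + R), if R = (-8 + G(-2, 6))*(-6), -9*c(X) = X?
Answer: 2485006/9 ≈ 2.7611e+5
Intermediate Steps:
G(p, a) = 5
c(X) = -X/9
n = -8 (n = (-2 + 34) - 40 = 32 - 40 = -8)
R = 18 (R = (-8 + 5)*(-6) = -3*(-6) = 18)
276100 + (n*c(-7) + R) = 276100 + (-(-8)*(-7)/9 + 18) = 276100 + (-8*7/9 + 18) = 276100 + (-56/9 + 18) = 276100 + 106/9 = 2485006/9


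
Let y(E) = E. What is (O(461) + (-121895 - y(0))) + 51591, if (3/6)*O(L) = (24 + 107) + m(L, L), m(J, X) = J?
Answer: -69120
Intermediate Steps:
O(L) = 262 + 2*L (O(L) = 2*((24 + 107) + L) = 2*(131 + L) = 262 + 2*L)
(O(461) + (-121895 - y(0))) + 51591 = ((262 + 2*461) + (-121895 - 1*0)) + 51591 = ((262 + 922) + (-121895 + 0)) + 51591 = (1184 - 121895) + 51591 = -120711 + 51591 = -69120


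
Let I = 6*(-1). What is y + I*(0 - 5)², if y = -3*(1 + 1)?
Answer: -156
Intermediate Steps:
I = -6
y = -6 (y = -3*2 = -6)
y + I*(0 - 5)² = -6 - 6*(0 - 5)² = -6 - 6*(-5)² = -6 - 6*25 = -6 - 150 = -156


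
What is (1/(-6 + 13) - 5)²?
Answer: 1156/49 ≈ 23.592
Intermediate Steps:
(1/(-6 + 13) - 5)² = (1/7 - 5)² = (⅐ - 5)² = (-34/7)² = 1156/49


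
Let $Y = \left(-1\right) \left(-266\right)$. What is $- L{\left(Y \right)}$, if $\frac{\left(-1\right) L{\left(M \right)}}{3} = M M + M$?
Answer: $213066$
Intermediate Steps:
$Y = 266$
$L{\left(M \right)} = - 3 M - 3 M^{2}$ ($L{\left(M \right)} = - 3 \left(M M + M\right) = - 3 \left(M^{2} + M\right) = - 3 \left(M + M^{2}\right) = - 3 M - 3 M^{2}$)
$- L{\left(Y \right)} = - \left(-3\right) 266 \left(1 + 266\right) = - \left(-3\right) 266 \cdot 267 = \left(-1\right) \left(-213066\right) = 213066$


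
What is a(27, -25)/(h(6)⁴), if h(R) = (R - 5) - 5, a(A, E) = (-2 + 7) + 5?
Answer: 5/128 ≈ 0.039063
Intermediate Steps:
a(A, E) = 10 (a(A, E) = 5 + 5 = 10)
h(R) = -10 + R (h(R) = (-5 + R) - 5 = -10 + R)
a(27, -25)/(h(6)⁴) = 10/((-10 + 6)⁴) = 10/((-4)⁴) = 10/256 = 10*(1/256) = 5/128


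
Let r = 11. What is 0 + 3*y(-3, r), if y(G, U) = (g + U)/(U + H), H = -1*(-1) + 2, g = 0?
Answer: 33/14 ≈ 2.3571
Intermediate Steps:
H = 3 (H = 1 + 2 = 3)
y(G, U) = U/(3 + U) (y(G, U) = (0 + U)/(U + 3) = U/(3 + U))
0 + 3*y(-3, r) = 0 + 3*(11/(3 + 11)) = 0 + 3*(11/14) = 0 + 33/14 = 33/14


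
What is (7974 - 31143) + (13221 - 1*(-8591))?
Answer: -1357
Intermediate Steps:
(7974 - 31143) + (13221 - 1*(-8591)) = -23169 + (13221 + 8591) = -23169 + 21812 = -1357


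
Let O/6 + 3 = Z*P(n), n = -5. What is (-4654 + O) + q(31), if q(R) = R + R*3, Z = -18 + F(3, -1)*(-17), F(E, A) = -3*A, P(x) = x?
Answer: -2478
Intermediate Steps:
Z = -69 (Z = -18 - 3*(-1)*(-17) = -18 + 3*(-17) = -18 - 51 = -69)
O = 2052 (O = -18 + 6*(-69*(-5)) = -18 + 6*345 = -18 + 2070 = 2052)
q(R) = 4*R (q(R) = R + 3*R = 4*R)
(-4654 + O) + q(31) = (-4654 + 2052) + 4*31 = -2602 + 124 = -2478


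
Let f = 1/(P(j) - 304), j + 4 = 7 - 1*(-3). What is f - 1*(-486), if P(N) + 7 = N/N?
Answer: 150659/310 ≈ 486.00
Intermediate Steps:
j = 6 (j = -4 + (7 - 1*(-3)) = -4 + (7 + 3) = -4 + 10 = 6)
P(N) = -6 (P(N) = -7 + N/N = -7 + 1 = -6)
f = -1/310 (f = 1/(-6 - 304) = 1/(-310) = -1/310 ≈ -0.0032258)
f - 1*(-486) = -1/310 - 1*(-486) = -1/310 + 486 = 150659/310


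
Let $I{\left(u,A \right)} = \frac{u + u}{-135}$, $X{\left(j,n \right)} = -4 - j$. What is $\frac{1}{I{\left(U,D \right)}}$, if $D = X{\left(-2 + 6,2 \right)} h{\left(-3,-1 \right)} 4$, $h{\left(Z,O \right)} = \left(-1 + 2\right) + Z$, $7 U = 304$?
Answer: $- \frac{945}{608} \approx -1.5543$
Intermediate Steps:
$U = \frac{304}{7}$ ($U = \frac{1}{7} \cdot 304 = \frac{304}{7} \approx 43.429$)
$h{\left(Z,O \right)} = 1 + Z$
$D = 64$ ($D = \left(-4 - \left(-2 + 6\right)\right) \left(1 - 3\right) 4 = \left(-4 - 4\right) \left(-2\right) 4 = \left(-8\right) \left(-2\right) 4 = 16 \cdot 4 = 64$)
$I{\left(u,A \right)} = - \frac{2 u}{135}$ ($I{\left(u,A \right)} = 2 u \left(- \frac{1}{135}\right) = - \frac{2 u}{135}$)
$\frac{1}{I{\left(U,D \right)}} = \frac{1}{\left(- \frac{2}{135}\right) \frac{304}{7}} = \frac{1}{- \frac{608}{945}} = - \frac{945}{608}$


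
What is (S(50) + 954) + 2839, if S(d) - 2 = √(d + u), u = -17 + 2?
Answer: 3795 + √35 ≈ 3800.9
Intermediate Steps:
u = -15
S(d) = 2 + √(-15 + d) (S(d) = 2 + √(d - 15) = 2 + √(-15 + d))
(S(50) + 954) + 2839 = ((2 + √(-15 + 50)) + 954) + 2839 = ((2 + √35) + 954) + 2839 = (956 + √35) + 2839 = 3795 + √35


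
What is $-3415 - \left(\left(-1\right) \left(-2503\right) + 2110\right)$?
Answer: $-8028$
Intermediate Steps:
$-3415 - \left(\left(-1\right) \left(-2503\right) + 2110\right) = -3415 - \left(2503 + 2110\right) = -3415 - 4613 = -8028$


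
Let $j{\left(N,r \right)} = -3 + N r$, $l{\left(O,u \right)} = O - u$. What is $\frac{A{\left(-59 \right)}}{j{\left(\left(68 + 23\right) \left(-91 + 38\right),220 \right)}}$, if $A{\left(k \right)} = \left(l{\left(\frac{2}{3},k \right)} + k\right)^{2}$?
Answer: $- \frac{4}{9549567} \approx -4.1887 \cdot 10^{-7}$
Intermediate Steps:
$A{\left(k \right)} = \frac{4}{9}$ ($A{\left(k \right)} = \left(\left(\frac{2}{3} - k\right) + k\right)^{2} = \left(\frac{2}{3}\right)^{2} = \frac{4}{9}$)
$\frac{A{\left(-59 \right)}}{j{\left(\left(68 + 23\right) \left(-91 + 38\right),220 \right)}} = \frac{4}{9 \left(-3 + \left(68 + 23\right) \left(-91 + 38\right) 220\right)} = \frac{4}{9 \left(-3 + 91 \left(-53\right) 220\right)} = \frac{4}{9 \left(-3 - 1061060\right)} = \frac{4}{9 \left(-1061063\right)} = \frac{4}{9} \left(- \frac{1}{1061063}\right) = - \frac{4}{9549567}$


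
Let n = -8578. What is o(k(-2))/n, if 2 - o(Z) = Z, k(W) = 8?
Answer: 3/4289 ≈ 0.00069946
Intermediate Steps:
o(Z) = 2 - Z
o(k(-2))/n = (2 - 1*8)/(-8578) = (2 - 8)*(-1/8578) = -6*(-1/8578) = 3/4289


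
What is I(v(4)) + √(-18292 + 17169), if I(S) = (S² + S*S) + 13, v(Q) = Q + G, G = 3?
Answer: 111 + I*√1123 ≈ 111.0 + 33.511*I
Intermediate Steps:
v(Q) = 3 + Q (v(Q) = Q + 3 = 3 + Q)
I(S) = 13 + 2*S² (I(S) = (S² + S²) + 13 = 2*S² + 13 = 13 + 2*S²)
I(v(4)) + √(-18292 + 17169) = (13 + 2*(3 + 4)²) + √(-18292 + 17169) = (13 + 2*7²) + √(-1123) = (13 + 2*49) + I*√1123 = (13 + 98) + I*√1123 = 111 + I*√1123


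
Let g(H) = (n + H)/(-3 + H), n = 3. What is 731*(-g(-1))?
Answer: 731/2 ≈ 365.50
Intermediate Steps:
g(H) = (3 + H)/(-3 + H)
731*(-g(-1)) = 731*(-(3 - 1)/(-3 - 1)) = 731*(-2/(-4)) = 731*(-(-1)*2/4) = 731*(-1*(-½)) = 731*(½) = 731/2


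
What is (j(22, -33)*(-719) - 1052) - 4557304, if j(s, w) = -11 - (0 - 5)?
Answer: -4554042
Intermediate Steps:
j(s, w) = -6 (j(s, w) = -11 - 1*(-5) = -11 + 5 = -6)
(j(22, -33)*(-719) - 1052) - 4557304 = (-6*(-719) - 1052) - 4557304 = (4314 - 1052) - 4557304 = 3262 - 4557304 = -4554042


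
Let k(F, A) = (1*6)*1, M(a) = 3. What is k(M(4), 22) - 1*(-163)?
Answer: 169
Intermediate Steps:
k(F, A) = 6 (k(F, A) = 6*1 = 6)
k(M(4), 22) - 1*(-163) = 6 - 1*(-163) = 6 + 163 = 169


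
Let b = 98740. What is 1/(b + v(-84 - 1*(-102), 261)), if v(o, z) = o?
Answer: 1/98758 ≈ 1.0126e-5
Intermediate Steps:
1/(b + v(-84 - 1*(-102), 261)) = 1/(98740 + (-84 - 1*(-102))) = 1/(98740 + (-84 + 102)) = 1/(98740 + 18) = 1/98758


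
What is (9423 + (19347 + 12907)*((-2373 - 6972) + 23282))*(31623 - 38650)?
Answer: -3158871349367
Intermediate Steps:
(9423 + (19347 + 12907)*((-2373 - 6972) + 23282))*(31623 - 38650) = (9423 + 32254*(-9345 + 23282))*(-7027) = (9423 + 32254*13937)*(-7027) = (9423 + 449523998)*(-7027) = 449533421*(-7027) = -3158871349367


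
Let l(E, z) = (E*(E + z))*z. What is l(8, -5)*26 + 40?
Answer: -3080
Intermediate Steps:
l(E, z) = E*z*(E + z)
l(8, -5)*26 + 40 = (8*(-5)*(8 - 5))*26 + 40 = (8*(-5)*3)*26 + 40 = -120*26 + 40 = -3120 + 40 = -3080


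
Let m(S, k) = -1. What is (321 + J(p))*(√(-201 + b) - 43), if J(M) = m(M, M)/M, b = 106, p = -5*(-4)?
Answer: -276017/20 + 6419*I*√95/20 ≈ -13801.0 + 3128.2*I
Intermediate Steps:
p = 20
J(M) = -1/M
(321 + J(p))*(√(-201 + b) - 43) = (321 - 1/20)*(√(-201 + 106) - 43) = (321 - 1*1/20)*(√(-95) - 43) = (321 - 1/20)*(I*√95 - 43) = 6419*(-43 + I*√95)/20 = -276017/20 + 6419*I*√95/20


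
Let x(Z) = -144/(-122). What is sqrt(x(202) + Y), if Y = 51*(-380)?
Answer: 2*I*sqrt(18027147)/61 ≈ 139.21*I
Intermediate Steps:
x(Z) = 72/61 (x(Z) = -144*(-1/122) = 72/61)
Y = -19380
sqrt(x(202) + Y) = sqrt(72/61 - 19380) = sqrt(-1182108/61) = 2*I*sqrt(18027147)/61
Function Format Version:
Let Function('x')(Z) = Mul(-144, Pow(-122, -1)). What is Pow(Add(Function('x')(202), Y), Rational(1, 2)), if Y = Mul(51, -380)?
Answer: Mul(Rational(2, 61), I, Pow(18027147, Rational(1, 2))) ≈ Mul(139.21, I)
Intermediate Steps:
Function('x')(Z) = Rational(72, 61) (Function('x')(Z) = Mul(-144, Rational(-1, 122)) = Rational(72, 61))
Y = -19380
Pow(Add(Function('x')(202), Y), Rational(1, 2)) = Pow(Add(Rational(72, 61), -19380), Rational(1, 2)) = Pow(Rational(-1182108, 61), Rational(1, 2)) = Mul(Rational(2, 61), I, Pow(18027147, Rational(1, 2)))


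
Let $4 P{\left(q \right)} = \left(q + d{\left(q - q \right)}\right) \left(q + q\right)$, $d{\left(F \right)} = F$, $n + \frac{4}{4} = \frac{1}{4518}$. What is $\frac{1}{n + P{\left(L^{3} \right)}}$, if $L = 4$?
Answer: $\frac{4518}{9248347} \approx 0.00048852$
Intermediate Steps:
$n = - \frac{4517}{4518}$ ($n = -1 + \frac{1}{4518} = - \frac{4517}{4518} \approx -0.99978$)
$P{\left(q \right)} = \frac{q^{2}}{2}$ ($P{\left(q \right)} = \frac{\left(q + \left(q - q\right)\right) \left(q + q\right)}{4} = \frac{\left(q + 0\right) 2 q}{4} = \frac{q 2 q}{4} = \frac{2 q^{2}}{4} = \frac{q^{2}}{2}$)
$\frac{1}{n + P{\left(L^{3} \right)}} = \frac{1}{- \frac{4517}{4518} + \frac{\left(4^{3}\right)^{2}}{2}} = \frac{1}{- \frac{4517}{4518} + \frac{64^{2}}{2}} = \frac{1}{- \frac{4517}{4518} + \frac{1}{2} \cdot 4096} = \frac{1}{- \frac{4517}{4518} + 2048} = \frac{1}{\frac{9248347}{4518}} = \frac{4518}{9248347}$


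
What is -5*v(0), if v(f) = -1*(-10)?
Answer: -50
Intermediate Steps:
v(f) = 10
-5*v(0) = -5*10 = -50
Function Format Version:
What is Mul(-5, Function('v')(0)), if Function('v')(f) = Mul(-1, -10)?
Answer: -50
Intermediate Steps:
Function('v')(f) = 10
Mul(-5, Function('v')(0)) = Mul(-5, 10) = -50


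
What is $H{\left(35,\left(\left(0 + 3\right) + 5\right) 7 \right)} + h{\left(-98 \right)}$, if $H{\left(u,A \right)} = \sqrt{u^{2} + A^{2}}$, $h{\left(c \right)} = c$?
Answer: $-98 + 7 \sqrt{89} \approx -31.962$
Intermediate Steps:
$H{\left(u,A \right)} = \sqrt{A^{2} + u^{2}}$
$H{\left(35,\left(\left(0 + 3\right) + 5\right) 7 \right)} + h{\left(-98 \right)} = \sqrt{\left(\left(\left(0 + 3\right) + 5\right) 7\right)^{2} + 35^{2}} - 98 = \sqrt{\left(\left(3 + 5\right) 7\right)^{2} + 1225} - 98 = \sqrt{\left(8 \cdot 7\right)^{2} + 1225} - 98 = \sqrt{56^{2} + 1225} - 98 = \sqrt{3136 + 1225} - 98 = \sqrt{4361} - 98 = 7 \sqrt{89} - 98 = -98 + 7 \sqrt{89}$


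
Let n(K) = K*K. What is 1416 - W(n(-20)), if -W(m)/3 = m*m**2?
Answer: 192001416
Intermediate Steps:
n(K) = K**2
W(m) = -3*m**3 (W(m) = -3*m*m**2 = -3*m**3)
1416 - W(n(-20)) = 1416 - (-3)*((-20)**2)**3 = 1416 - (-3)*400**3 = 1416 - (-3)*64000000 = 1416 - 1*(-192000000) = 1416 + 192000000 = 192001416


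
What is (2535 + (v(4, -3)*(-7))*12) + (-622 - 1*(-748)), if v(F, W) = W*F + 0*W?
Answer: 3669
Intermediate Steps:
v(F, W) = F*W (v(F, W) = F*W + 0 = F*W)
(2535 + (v(4, -3)*(-7))*12) + (-622 - 1*(-748)) = (2535 + ((4*(-3))*(-7))*12) + (-622 - 1*(-748)) = (2535 - 12*(-7)*12) + (-622 + 748) = (2535 + 84*12) + 126 = (2535 + 1008) + 126 = 3543 + 126 = 3669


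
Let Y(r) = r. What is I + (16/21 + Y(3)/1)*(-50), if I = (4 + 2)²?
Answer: -3194/21 ≈ -152.10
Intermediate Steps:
I = 36 (I = 6² = 36)
I + (16/21 + Y(3)/1)*(-50) = 36 + (16/21 + 3/1)*(-50) = 36 + (16*(1/21) + 3*1)*(-50) = 36 + (16/21 + 3)*(-50) = 36 + (79/21)*(-50) = 36 - 3950/21 = -3194/21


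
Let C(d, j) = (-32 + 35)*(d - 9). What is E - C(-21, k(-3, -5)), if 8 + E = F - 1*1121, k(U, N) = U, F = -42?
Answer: -1081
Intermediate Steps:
E = -1171 (E = -8 + (-42 - 1*1121) = -8 + (-42 - 1121) = -8 - 1163 = -1171)
C(d, j) = -27 + 3*d (C(d, j) = 3*(-9 + d) = -27 + 3*d)
E - C(-21, k(-3, -5)) = -1171 - (-27 + 3*(-21)) = -1171 - (-27 - 63) = -1171 - 1*(-90) = -1171 + 90 = -1081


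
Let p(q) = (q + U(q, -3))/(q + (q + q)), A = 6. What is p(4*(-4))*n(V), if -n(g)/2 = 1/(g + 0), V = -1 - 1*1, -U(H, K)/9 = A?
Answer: 35/24 ≈ 1.4583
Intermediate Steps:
U(H, K) = -54 (U(H, K) = -9*6 = -54)
V = -2 (V = -1 - 1 = -2)
n(g) = -2/g (n(g) = -2/(g + 0) = -2/g)
p(q) = (-54 + q)/(3*q) (p(q) = (q - 54)/(q + (q + q)) = (-54 + q)/(q + 2*q) = (-54 + q)/((3*q)) = (-54 + q)*(1/(3*q)) = (-54 + q)/(3*q))
p(4*(-4))*n(V) = ((-54 + 4*(-4))/(3*((4*(-4)))))*(-2/(-2)) = ((⅓)*(-54 - 16)/(-16))*(-2*(-½)) = ((⅓)*(-1/16)*(-70))*1 = (35/24)*1 = 35/24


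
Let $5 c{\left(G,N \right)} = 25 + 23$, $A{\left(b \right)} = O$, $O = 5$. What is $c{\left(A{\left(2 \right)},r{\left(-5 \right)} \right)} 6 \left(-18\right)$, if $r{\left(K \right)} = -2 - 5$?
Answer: $- \frac{5184}{5} \approx -1036.8$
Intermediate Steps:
$A{\left(b \right)} = 5$
$r{\left(K \right)} = -7$
$c{\left(G,N \right)} = \frac{48}{5}$ ($c{\left(G,N \right)} = \frac{25 + 23}{5} = \frac{1}{5} \cdot 48 = \frac{48}{5}$)
$c{\left(A{\left(2 \right)},r{\left(-5 \right)} \right)} 6 \left(-18\right) = \frac{48 \cdot 6 \left(-18\right)}{5} = \frac{48}{5} \left(-108\right) = - \frac{5184}{5}$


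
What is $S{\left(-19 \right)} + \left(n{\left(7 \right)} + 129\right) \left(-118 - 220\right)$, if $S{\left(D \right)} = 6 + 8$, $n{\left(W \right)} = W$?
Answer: $-45954$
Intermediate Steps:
$S{\left(D \right)} = 14$
$S{\left(-19 \right)} + \left(n{\left(7 \right)} + 129\right) \left(-118 - 220\right) = 14 + \left(7 + 129\right) \left(-118 - 220\right) = 14 + 136 \left(-338\right) = 14 - 45968 = -45954$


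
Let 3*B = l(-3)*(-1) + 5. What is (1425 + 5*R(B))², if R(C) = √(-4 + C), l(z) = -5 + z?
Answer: 6091900/3 + 4750*√3 ≈ 2.0389e+6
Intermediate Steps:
B = 13/3 (B = ((-5 - 3)*(-1) + 5)/3 = (-8*(-1) + 5)/3 = (8 + 5)/3 = (⅓)*13 = 13/3 ≈ 4.3333)
(1425 + 5*R(B))² = (1425 + 5*√(-4 + 13/3))² = (1425 + 5*√(⅓))² = (1425 + 5*(√3/3))² = (1425 + 5*√3/3)²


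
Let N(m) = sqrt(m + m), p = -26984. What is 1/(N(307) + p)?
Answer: -13492/364067821 - sqrt(614)/728135642 ≈ -3.7093e-5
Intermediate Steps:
N(m) = sqrt(2)*sqrt(m) (N(m) = sqrt(2*m) = sqrt(2)*sqrt(m))
1/(N(307) + p) = 1/(sqrt(2)*sqrt(307) - 26984) = 1/(sqrt(614) - 26984) = 1/(-26984 + sqrt(614))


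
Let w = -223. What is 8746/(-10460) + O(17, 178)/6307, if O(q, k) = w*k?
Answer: -235180131/32985610 ≈ -7.1298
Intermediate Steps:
O(q, k) = -223*k
8746/(-10460) + O(17, 178)/6307 = 8746/(-10460) - 223*178/6307 = 8746*(-1/10460) - 39694*1/6307 = -4373/5230 - 39694/6307 = -235180131/32985610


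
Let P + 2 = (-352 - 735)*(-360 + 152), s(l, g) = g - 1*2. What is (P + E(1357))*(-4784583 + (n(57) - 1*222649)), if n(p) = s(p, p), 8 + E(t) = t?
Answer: -1138847358411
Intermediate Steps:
s(l, g) = -2 + g (s(l, g) = g - 2 = -2 + g)
E(t) = -8 + t
n(p) = -2 + p
P = 226094 (P = -2 + (-352 - 735)*(-360 + 152) = -2 - 1087*(-208) = -2 + 226096 = 226094)
(P + E(1357))*(-4784583 + (n(57) - 1*222649)) = (226094 + (-8 + 1357))*(-4784583 + ((-2 + 57) - 1*222649)) = (226094 + 1349)*(-4784583 + (55 - 222649)) = 227443*(-4784583 - 222594) = 227443*(-5007177) = -1138847358411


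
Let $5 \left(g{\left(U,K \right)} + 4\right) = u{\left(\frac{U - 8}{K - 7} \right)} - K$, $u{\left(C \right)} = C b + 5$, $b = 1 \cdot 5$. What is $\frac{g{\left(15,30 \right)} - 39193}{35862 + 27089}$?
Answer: $- \frac{901639}{1447873} \approx -0.62273$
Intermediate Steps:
$b = 5$
$u{\left(C \right)} = 5 + 5 C$ ($u{\left(C \right)} = C 5 + 5 = 5 C + 5 = 5 + 5 C$)
$g{\left(U,K \right)} = -3 - \frac{K}{5} + \frac{-8 + U}{-7 + K}$ ($g{\left(U,K \right)} = -4 + \frac{\left(5 + 5 \frac{U - 8}{K - 7}\right) - K}{5} = -4 + \frac{\left(5 + 5 \frac{-8 + U}{-7 + K}\right) - K}{5} = -4 + \frac{\left(5 + \frac{5 \left(-8 + U\right)}{-7 + K}\right) - K}{5} = -4 + \frac{5 - K + \frac{5 \left(-8 + U\right)}{-7 + K}}{5} = -4 + \left(1 - \frac{K}{5} + \frac{-8 + U}{-7 + K}\right) = -3 - \frac{K}{5} + \frac{-8 + U}{-7 + K}$)
$\frac{g{\left(15,30 \right)} - 39193}{35862 + 27089} = \frac{\frac{65 - 30^{2} - 240 + 5 \cdot 15}{5 \left(-7 + 30\right)} - 39193}{35862 + 27089} = \frac{\frac{65 - 900 - 240 + 75}{5 \cdot 23} - 39193}{62951} = \left(\frac{1}{5} \cdot \frac{1}{23} \left(65 - 900 - 240 + 75\right) - 39193\right) \frac{1}{62951} = \left(\frac{1}{5} \cdot \frac{1}{23} \left(-1000\right) - 39193\right) \frac{1}{62951} = \left(- \frac{200}{23} - 39193\right) \frac{1}{62951} = \left(- \frac{901639}{23}\right) \frac{1}{62951} = - \frac{901639}{1447873}$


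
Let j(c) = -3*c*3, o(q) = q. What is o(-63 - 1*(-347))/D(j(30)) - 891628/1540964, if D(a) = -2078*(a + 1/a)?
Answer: -16869128652133/29179747852499 ≈ -0.57811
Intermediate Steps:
j(c) = -9*c
D(a) = -2078*a - 2078/a
o(-63 - 1*(-347))/D(j(30)) - 891628/1540964 = (-63 - 1*(-347))/(-(-18702)*30 - 2078/((-9*30))) - 891628/1540964 = (-63 + 347)/(-2078*(-270) - 2078/(-270)) - 891628*1/1540964 = 284/(561060 - 2078*(-1/270)) - 222907/385241 = 284/(561060 + 1039/135) - 222907/385241 = 284/(75744139/135) - 222907/385241 = 284*(135/75744139) - 222907/385241 = 38340/75744139 - 222907/385241 = -16869128652133/29179747852499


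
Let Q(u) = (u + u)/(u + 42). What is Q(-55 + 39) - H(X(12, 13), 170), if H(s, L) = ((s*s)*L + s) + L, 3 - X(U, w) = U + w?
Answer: -1071580/13 ≈ -82429.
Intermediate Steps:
X(U, w) = 3 - U - w (X(U, w) = 3 - (U + w) = 3 + (-U - w) = 3 - U - w)
Q(u) = 2*u/(42 + u) (Q(u) = (2*u)/(42 + u) = 2*u/(42 + u))
H(s, L) = L + s + L*s² (H(s, L) = (s²*L + s) + L = (L*s² + s) + L = (s + L*s²) + L = L + s + L*s²)
Q(-55 + 39) - H(X(12, 13), 170) = 2*(-55 + 39)/(42 + (-55 + 39)) - (170 + (3 - 1*12 - 1*13) + 170*(3 - 1*12 - 1*13)²) = 2*(-16)/(42 - 16) - (170 + (3 - 12 - 13) + 170*(3 - 12 - 13)²) = 2*(-16)/26 - (170 - 22 + 170*(-22)²) = 2*(-16)*(1/26) - (170 - 22 + 170*484) = -16/13 - (170 - 22 + 82280) = -16/13 - 1*82428 = -16/13 - 82428 = -1071580/13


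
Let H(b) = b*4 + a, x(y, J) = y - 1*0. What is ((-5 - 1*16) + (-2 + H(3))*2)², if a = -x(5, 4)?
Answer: 121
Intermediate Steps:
x(y, J) = y (x(y, J) = y + 0 = y)
a = -5 (a = -1*5 = -5)
H(b) = -5 + 4*b (H(b) = b*4 - 5 = 4*b - 5 = -5 + 4*b)
((-5 - 1*16) + (-2 + H(3))*2)² = ((-5 - 1*16) + (-2 + (-5 + 4*3))*2)² = ((-5 - 16) + (-2 + (-5 + 12))*2)² = (-21 + (-2 + 7)*2)² = (-21 + 5*2)² = (-21 + 10)² = (-11)² = 121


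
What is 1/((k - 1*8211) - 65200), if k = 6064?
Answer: -1/67347 ≈ -1.4848e-5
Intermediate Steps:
1/((k - 1*8211) - 65200) = 1/((6064 - 1*8211) - 65200) = 1/((6064 - 8211) - 65200) = 1/(-2147 - 65200) = 1/(-67347) = -1/67347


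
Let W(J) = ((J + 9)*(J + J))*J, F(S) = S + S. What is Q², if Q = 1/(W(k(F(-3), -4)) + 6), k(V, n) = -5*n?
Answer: 1/538518436 ≈ 1.8569e-9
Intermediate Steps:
F(S) = 2*S
W(J) = 2*J²*(9 + J) (W(J) = ((9 + J)*(2*J))*J = (2*J*(9 + J))*J = 2*J²*(9 + J))
Q = 1/23206 (Q = 1/(2*(-5*(-4))²*(9 - 5*(-4)) + 6) = 1/(2*20²*(9 + 20) + 6) = 1/(2*400*29 + 6) = 1/(23200 + 6) = 1/23206 ≈ 4.3092e-5)
Q² = (1/23206)² = 1/538518436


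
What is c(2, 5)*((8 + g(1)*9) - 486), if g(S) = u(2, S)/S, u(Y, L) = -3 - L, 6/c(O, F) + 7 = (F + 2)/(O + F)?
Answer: 514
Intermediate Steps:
c(O, F) = 6/(-7 + (2 + F)/(F + O)) (c(O, F) = 6/(-7 + (F + 2)/(O + F)) = 6/(-7 + (2 + F)/(F + O)))
g(S) = (-3 - S)/S
c(2, 5)*((8 + g(1)*9) - 486) = (6*(-1*5 - 1*2)/(-2 + 6*5 + 7*2))*((8 + ((-3 - 1*1)/1)*9) - 486) = (6*(-5 - 2)/(-2 + 30 + 14))*((8 + (1*(-3 - 1))*9) - 486) = (6*(-7)/42)*((8 + (1*(-4))*9) - 486) = (6*(1/42)*(-7))*((8 - 4*9) - 486) = -((8 - 36) - 486) = -(-28 - 486) = -1*(-514) = 514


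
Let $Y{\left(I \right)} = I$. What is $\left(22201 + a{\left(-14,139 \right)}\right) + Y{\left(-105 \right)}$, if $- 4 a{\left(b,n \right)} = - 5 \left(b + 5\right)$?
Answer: $\frac{88339}{4} \approx 22085.0$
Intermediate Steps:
$a{\left(b,n \right)} = \frac{25}{4} + \frac{5 b}{4}$ ($a{\left(b,n \right)} = - \frac{\left(-5\right) \left(b + 5\right)}{4} = - \frac{\left(-5\right) \left(5 + b\right)}{4} = - \frac{-25 - 5 b}{4} = \frac{25}{4} + \frac{5 b}{4}$)
$\left(22201 + a{\left(-14,139 \right)}\right) + Y{\left(-105 \right)} = \left(22201 + \left(\frac{25}{4} + \frac{5}{4} \left(-14\right)\right)\right) - 105 = \left(22201 + \left(\frac{25}{4} - \frac{35}{2}\right)\right) - 105 = \left(22201 - \frac{45}{4}\right) - 105 = \frac{88759}{4} - 105 = \frac{88339}{4}$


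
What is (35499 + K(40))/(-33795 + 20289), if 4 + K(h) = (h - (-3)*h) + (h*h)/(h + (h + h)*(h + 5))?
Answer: -3244645/1229046 ≈ -2.6400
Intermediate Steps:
K(h) = -4 + 4*h + h²/(h + 2*h*(5 + h)) (K(h) = -4 + ((h - (-3)*h) + (h*h)/(h + (h + h)*(h + 5))) = -4 + ((h + 3*h) + h²/(h + (2*h)*(5 + h))) = -4 + (4*h + h²/(h + 2*h*(5 + h))) = -4 + 4*h + h²/(h + 2*h*(5 + h)))
(35499 + K(40))/(-33795 + 20289) = (35499 + (-44 + 8*40² + 37*40)/(11 + 2*40))/(-33795 + 20289) = (35499 + (-44 + 8*1600 + 1480)/(11 + 80))/(-13506) = (35499 + (-44 + 12800 + 1480)/91)*(-1/13506) = (35499 + (1/91)*14236)*(-1/13506) = (35499 + 14236/91)*(-1/13506) = (3244645/91)*(-1/13506) = -3244645/1229046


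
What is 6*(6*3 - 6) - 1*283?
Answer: -211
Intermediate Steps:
6*(6*3 - 6) - 1*283 = 6*(18 - 6) - 283 = 6*12 - 283 = 72 - 283 = -211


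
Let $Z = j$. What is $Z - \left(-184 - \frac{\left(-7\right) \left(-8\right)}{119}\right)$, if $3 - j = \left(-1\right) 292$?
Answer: $\frac{8151}{17} \approx 479.47$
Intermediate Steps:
$j = 295$ ($j = 3 - \left(-1\right) 292 = 3 - -292 = 3 + 292 = 295$)
$Z = 295$
$Z - \left(-184 - \frac{\left(-7\right) \left(-8\right)}{119}\right) = 295 - \left(-184 - \frac{\left(-7\right) \left(-8\right)}{119}\right) = 295 - \left(-184 - 56 \cdot \frac{1}{119}\right) = 295 - \left(-184 - \frac{8}{17}\right) = 295 - - \frac{3136}{17} = 295 + \frac{3136}{17} = \frac{8151}{17}$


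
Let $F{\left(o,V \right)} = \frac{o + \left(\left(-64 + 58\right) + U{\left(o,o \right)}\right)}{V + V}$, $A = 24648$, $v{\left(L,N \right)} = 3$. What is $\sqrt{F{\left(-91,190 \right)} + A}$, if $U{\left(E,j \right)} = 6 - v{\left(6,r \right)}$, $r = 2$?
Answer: $\frac{\sqrt{889783870}}{190} \approx 157.0$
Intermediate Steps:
$U{\left(E,j \right)} = 3$ ($U{\left(E,j \right)} = 6 - 3 = 3$)
$F{\left(o,V \right)} = \frac{-3 + o}{2 V}$ ($F{\left(o,V \right)} = \frac{o + \left(\left(-64 + 58\right) + 3\right)}{V + V} = \frac{o + \left(-6 + 3\right)}{2 V} = \left(o - 3\right) \frac{1}{2 V} = \left(-3 + o\right) \frac{1}{2 V} = \frac{-3 + o}{2 V}$)
$\sqrt{F{\left(-91,190 \right)} + A} = \sqrt{\frac{-3 - 91}{2 \cdot 190} + 24648} = \sqrt{\frac{1}{2} \cdot \frac{1}{190} \left(-94\right) + 24648} = \sqrt{- \frac{47}{190} + 24648} = \sqrt{\frac{4683073}{190}} = \frac{\sqrt{889783870}}{190}$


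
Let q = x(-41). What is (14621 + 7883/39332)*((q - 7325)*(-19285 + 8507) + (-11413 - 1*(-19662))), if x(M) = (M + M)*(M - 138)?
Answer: -45570794366516175/39332 ≈ -1.1586e+12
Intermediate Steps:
x(M) = 2*M*(-138 + M) (x(M) = (2*M)*(-138 + M) = 2*M*(-138 + M))
q = 14678 (q = 2*(-41)*(-138 - 41) = 2*(-41)*(-179) = 14678)
(14621 + 7883/39332)*((q - 7325)*(-19285 + 8507) + (-11413 - 1*(-19662))) = (14621 + 7883/39332)*((14678 - 7325)*(-19285 + 8507) + (-11413 - 1*(-19662))) = (14621 + 7883*(1/39332))*(7353*(-10778) + (-11413 + 19662)) = (14621 + 7883/39332)*(-79250634 + 8249) = (575081055/39332)*(-79242385) = -45570794366516175/39332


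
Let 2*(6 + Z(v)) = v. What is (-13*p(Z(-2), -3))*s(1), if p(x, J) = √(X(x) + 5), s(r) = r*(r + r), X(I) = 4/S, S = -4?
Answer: -52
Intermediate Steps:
Z(v) = -6 + v/2
X(I) = -1 (X(I) = 4/(-4) = 4*(-¼) = -1)
s(r) = 2*r² (s(r) = r*(2*r) = 2*r²)
p(x, J) = 2 (p(x, J) = √(-1 + 5) = √4 = 2)
(-13*p(Z(-2), -3))*s(1) = (-13*2)*(2*1²) = -52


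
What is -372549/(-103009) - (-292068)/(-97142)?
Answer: 3052261173/5003250139 ≈ 0.61006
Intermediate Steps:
-372549/(-103009) - (-292068)/(-97142) = -372549*(-1/103009) - (-292068)*(-1)/97142 = 372549/103009 - 1*146034/48571 = 372549/103009 - 146034/48571 = 3052261173/5003250139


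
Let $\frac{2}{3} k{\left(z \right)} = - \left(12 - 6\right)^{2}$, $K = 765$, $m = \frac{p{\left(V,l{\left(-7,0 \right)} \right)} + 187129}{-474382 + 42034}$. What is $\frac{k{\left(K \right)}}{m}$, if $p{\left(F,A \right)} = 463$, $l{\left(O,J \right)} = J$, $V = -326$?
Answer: $\frac{2918349}{23449} \approx 124.46$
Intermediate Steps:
$m = - \frac{46898}{108087}$ ($m = \frac{463 + 187129}{-474382 + 42034} = \frac{187592}{-432348} = 187592 \left(- \frac{1}{432348}\right) = - \frac{46898}{108087} \approx -0.43389$)
$k{\left(z \right)} = -54$ ($k{\left(z \right)} = \frac{3 \left(- \left(12 - 6\right)^{2}\right)}{2} = \frac{3 \left(- 6^{2}\right)}{2} = \frac{3 \left(\left(-1\right) 36\right)}{2} = \frac{3}{2} \left(-36\right) = -54$)
$\frac{k{\left(K \right)}}{m} = - \frac{54}{- \frac{46898}{108087}} = \left(-54\right) \left(- \frac{108087}{46898}\right) = \frac{2918349}{23449}$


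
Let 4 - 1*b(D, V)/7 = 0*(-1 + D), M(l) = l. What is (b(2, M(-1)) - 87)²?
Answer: 3481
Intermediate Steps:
b(D, V) = 28 (b(D, V) = 28 - 0*(-1 + D) = 28 - 7*0 = 28 + 0 = 28)
(b(2, M(-1)) - 87)² = (28 - 87)² = (-59)² = 3481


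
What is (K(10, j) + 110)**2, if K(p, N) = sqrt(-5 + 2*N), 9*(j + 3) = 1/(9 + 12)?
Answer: (6930 + I*sqrt(43617))**2/3969 ≈ 12089.0 + 729.31*I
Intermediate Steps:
j = -566/189 (j = -3 + 1/(9*(9 + 12)) = -3 + (1/9)/21 = -3 + (1/9)*(1/21) = -3 + 1/189 = -566/189 ≈ -2.9947)
(K(10, j) + 110)**2 = (sqrt(-5 + 2*(-566/189)) + 110)**2 = (sqrt(-5 - 1132/189) + 110)**2 = (sqrt(-2077/189) + 110)**2 = (I*sqrt(43617)/63 + 110)**2 = (110 + I*sqrt(43617)/63)**2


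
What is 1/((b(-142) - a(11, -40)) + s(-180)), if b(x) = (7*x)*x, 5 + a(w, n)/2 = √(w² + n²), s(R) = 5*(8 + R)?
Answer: 70149/9841760960 + √1721/9841760960 ≈ 7.1319e-6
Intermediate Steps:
s(R) = 40 + 5*R
a(w, n) = -10 + 2*√(n² + w²) (a(w, n) = -10 + 2*√(w² + n²) = -10 + 2*√(n² + w²))
b(x) = 7*x²
1/((b(-142) - a(11, -40)) + s(-180)) = 1/((7*(-142)² - (-10 + 2*√((-40)² + 11²))) + (40 + 5*(-180))) = 1/((7*20164 - (-10 + 2*√(1600 + 121))) + (40 - 900)) = 1/((141148 - (-10 + 2*√1721)) - 860) = 1/((141148 + (10 - 2*√1721)) - 860) = 1/((141158 - 2*√1721) - 860) = 1/(140298 - 2*√1721)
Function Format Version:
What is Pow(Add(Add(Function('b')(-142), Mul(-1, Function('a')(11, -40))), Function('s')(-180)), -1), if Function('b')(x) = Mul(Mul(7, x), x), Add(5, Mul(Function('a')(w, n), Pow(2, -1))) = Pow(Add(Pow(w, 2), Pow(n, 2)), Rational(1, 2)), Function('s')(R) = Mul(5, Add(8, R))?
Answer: Add(Rational(70149, 9841760960), Mul(Rational(1, 9841760960), Pow(1721, Rational(1, 2)))) ≈ 7.1319e-6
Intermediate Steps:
Function('s')(R) = Add(40, Mul(5, R))
Function('a')(w, n) = Add(-10, Mul(2, Pow(Add(Pow(n, 2), Pow(w, 2)), Rational(1, 2)))) (Function('a')(w, n) = Add(-10, Mul(2, Pow(Add(Pow(w, 2), Pow(n, 2)), Rational(1, 2)))) = Add(-10, Mul(2, Pow(Add(Pow(n, 2), Pow(w, 2)), Rational(1, 2)))))
Function('b')(x) = Mul(7, Pow(x, 2))
Pow(Add(Add(Function('b')(-142), Mul(-1, Function('a')(11, -40))), Function('s')(-180)), -1) = Pow(Add(Add(Mul(7, Pow(-142, 2)), Mul(-1, Add(-10, Mul(2, Pow(Add(Pow(-40, 2), Pow(11, 2)), Rational(1, 2)))))), Add(40, Mul(5, -180))), -1) = Pow(Add(Add(Mul(7, 20164), Mul(-1, Add(-10, Mul(2, Pow(Add(1600, 121), Rational(1, 2)))))), Add(40, -900)), -1) = Pow(Add(Add(141148, Mul(-1, Add(-10, Mul(2, Pow(1721, Rational(1, 2)))))), -860), -1) = Pow(Add(Add(141148, Add(10, Mul(-2, Pow(1721, Rational(1, 2))))), -860), -1) = Pow(Add(Add(141158, Mul(-2, Pow(1721, Rational(1, 2)))), -860), -1) = Pow(Add(140298, Mul(-2, Pow(1721, Rational(1, 2)))), -1)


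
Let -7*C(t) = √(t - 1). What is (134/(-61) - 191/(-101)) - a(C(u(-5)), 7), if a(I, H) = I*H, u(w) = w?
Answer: -1883/6161 + I*√6 ≈ -0.30563 + 2.4495*I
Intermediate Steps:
C(t) = -√(-1 + t)/7 (C(t) = -√(t - 1)/7 = -√(-1 + t)/7)
a(I, H) = H*I
(134/(-61) - 191/(-101)) - a(C(u(-5)), 7) = (134/(-61) - 191/(-101)) - 7*(-√(-1 - 5)/7) = (134*(-1/61) - 191*(-1/101)) - 7*(-I*√6/7) = (-134/61 + 191/101) - 7*(-I*√6/7) = -1883/6161 - 7*(-I*√6/7) = -1883/6161 - (-1)*I*√6 = -1883/6161 + I*√6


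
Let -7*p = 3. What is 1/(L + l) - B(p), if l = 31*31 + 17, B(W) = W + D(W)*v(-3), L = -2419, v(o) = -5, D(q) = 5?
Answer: 256491/10087 ≈ 25.428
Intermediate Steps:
p = -3/7 (p = -⅐*3 = -3/7 ≈ -0.42857)
B(W) = -25 + W (B(W) = W + 5*(-5) = W - 25 = -25 + W)
l = 978 (l = 961 + 17 = 978)
1/(L + l) - B(p) = 1/(-2419 + 978) - (-25 - 3/7) = 1/(-1441) - 1*(-178/7) = -1/1441 + 178/7 = 256491/10087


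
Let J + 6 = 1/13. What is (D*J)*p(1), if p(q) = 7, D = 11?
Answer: -5929/13 ≈ -456.08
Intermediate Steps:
J = -77/13 (J = -6 + 1/13 = -77/13 ≈ -5.9231)
(D*J)*p(1) = (11*(-77/13))*7 = -847/13*7 = -5929/13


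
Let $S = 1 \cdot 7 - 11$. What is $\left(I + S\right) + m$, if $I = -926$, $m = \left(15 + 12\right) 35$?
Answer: $15$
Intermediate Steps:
$m = 945$ ($m = 27 \cdot 35 = 945$)
$S = -4$ ($S = 7 - 11 = -4$)
$\left(I + S\right) + m = \left(-926 - 4\right) + 945 = -930 + 945 = 15$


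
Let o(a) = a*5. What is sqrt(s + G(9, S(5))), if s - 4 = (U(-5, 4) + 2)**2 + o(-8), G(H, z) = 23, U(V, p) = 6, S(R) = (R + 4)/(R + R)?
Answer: sqrt(51) ≈ 7.1414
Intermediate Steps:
S(R) = (4 + R)/(2*R) (S(R) = (4 + R)/((2*R)) = (4 + R)*(1/(2*R)) = (4 + R)/(2*R))
o(a) = 5*a
s = 28 (s = 4 + ((6 + 2)**2 + 5*(-8)) = 4 + (8**2 - 40) = 4 + (64 - 40) = 4 + 24 = 28)
sqrt(s + G(9, S(5))) = sqrt(28 + 23) = sqrt(51)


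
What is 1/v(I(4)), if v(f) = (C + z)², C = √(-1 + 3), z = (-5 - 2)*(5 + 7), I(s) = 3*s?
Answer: (84 - √2)⁻² ≈ 0.00014662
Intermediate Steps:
z = -84 (z = -7*12 = -84)
C = √2 ≈ 1.4142
v(f) = (-84 + √2)² (v(f) = (√2 - 84)² = (-84 + √2)²)
1/v(I(4)) = 1/((84 - √2)²) = (84 - √2)⁻²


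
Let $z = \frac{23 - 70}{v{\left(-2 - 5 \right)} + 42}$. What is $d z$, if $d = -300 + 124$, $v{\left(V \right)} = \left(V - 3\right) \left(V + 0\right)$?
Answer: $\frac{517}{7} \approx 73.857$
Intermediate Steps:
$v{\left(V \right)} = V \left(-3 + V\right)$ ($v{\left(V \right)} = \left(-3 + V\right) V = V \left(-3 + V\right)$)
$z = - \frac{47}{112}$ ($z = \frac{23 - 70}{\left(-2 - 5\right) \left(-3 - 7\right) + 42} = - \frac{47}{\left(-2 - 5\right) \left(-3 - 7\right) + 42} = - \frac{47}{- 7 \left(-3 - 7\right) + 42} = - \frac{47}{\left(-7\right) \left(-10\right) + 42} = - \frac{47}{70 + 42} = - \frac{47}{112} \approx -0.41964$)
$d = -176$
$d z = \left(-176\right) \left(- \frac{47}{112}\right) = \frac{517}{7}$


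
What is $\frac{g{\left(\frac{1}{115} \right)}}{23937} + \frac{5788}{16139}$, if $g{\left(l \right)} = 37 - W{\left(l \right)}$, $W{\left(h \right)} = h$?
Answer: $\frac{5333867082}{14808904315} \approx 0.36018$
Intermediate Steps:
$g{\left(l \right)} = 37 - l$
$\frac{g{\left(\frac{1}{115} \right)}}{23937} + \frac{5788}{16139} = \frac{37 - \frac{1}{115}}{23937} + \frac{5788}{16139} = \left(37 - \frac{1}{115}\right) \frac{1}{23937} + 5788 \cdot \frac{1}{16139} = \left(37 - \frac{1}{115}\right) \frac{1}{23937} + \frac{5788}{16139} = \frac{4254}{115} \cdot \frac{1}{23937} + \frac{5788}{16139} = \frac{1418}{917585} + \frac{5788}{16139} = \frac{5333867082}{14808904315}$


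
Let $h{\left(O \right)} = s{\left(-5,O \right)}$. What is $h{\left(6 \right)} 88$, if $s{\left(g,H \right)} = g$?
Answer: $-440$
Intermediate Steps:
$h{\left(O \right)} = -5$
$h{\left(6 \right)} 88 = \left(-5\right) 88 = -440$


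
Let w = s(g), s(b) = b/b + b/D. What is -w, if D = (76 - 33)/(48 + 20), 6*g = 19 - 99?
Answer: 2591/129 ≈ 20.085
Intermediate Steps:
g = -40/3 (g = (19 - 99)/6 = (⅙)*(-80) = -40/3 ≈ -13.333)
D = 43/68 ≈ 0.63235
s(b) = 1 + 68*b/43 (s(b) = b/b + b/(43/68) = 1 + b*(68/43) = 1 + 68*b/43)
w = -2591/129 (w = 1 + (68/43)*(-40/3) = 1 - 2720/129 = -2591/129 ≈ -20.085)
-w = -1*(-2591/129) = 2591/129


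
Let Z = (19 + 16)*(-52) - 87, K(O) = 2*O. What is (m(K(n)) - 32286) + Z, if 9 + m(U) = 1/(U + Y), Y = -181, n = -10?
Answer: -6874603/201 ≈ -34202.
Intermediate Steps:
m(U) = -9 + 1/(-181 + U) (m(U) = -9 + 1/(U - 181) = -9 + 1/(-181 + U))
Z = -1907 (Z = 35*(-52) - 87 = -1820 - 87 = -1907)
(m(K(n)) - 32286) + Z = ((1630 - 18*(-10))/(-181 + 2*(-10)) - 32286) - 1907 = ((1630 - 9*(-20))/(-181 - 20) - 32286) - 1907 = ((1630 + 180)/(-201) - 32286) - 1907 = (-1/201*1810 - 32286) - 1907 = (-1810/201 - 32286) - 1907 = -6491296/201 - 1907 = -6874603/201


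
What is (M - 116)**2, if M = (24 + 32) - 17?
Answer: 5929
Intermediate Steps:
M = 39 (M = 56 - 17 = 39)
(M - 116)**2 = (39 - 116)**2 = (-77)**2 = 5929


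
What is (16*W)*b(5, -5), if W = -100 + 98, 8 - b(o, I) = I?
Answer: -416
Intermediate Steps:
b(o, I) = 8 - I
W = -2
(16*W)*b(5, -5) = (16*(-2))*(8 - 1*(-5)) = -32*(8 + 5) = -32*13 = -416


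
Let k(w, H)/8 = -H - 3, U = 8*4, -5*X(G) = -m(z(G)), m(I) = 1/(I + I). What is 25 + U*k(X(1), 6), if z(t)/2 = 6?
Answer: -2279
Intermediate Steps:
z(t) = 12 (z(t) = 2*6 = 12)
m(I) = 1/(2*I)
X(G) = 1/120 (X(G) = -(-1)*(1/2)/12/5 = -(-1)*(1/2)*(1/12)/5 = -(-1)/(5*24) = -1/5*(-1/24) = 1/120)
U = 32
k(w, H) = -24 - 8*H (k(w, H) = 8*(-H - 3) = 8*(-3 - H) = -24 - 8*H)
25 + U*k(X(1), 6) = 25 + 32*(-24 - 8*6) = 25 + 32*(-24 - 48) = 25 + 32*(-72) = 25 - 2304 = -2279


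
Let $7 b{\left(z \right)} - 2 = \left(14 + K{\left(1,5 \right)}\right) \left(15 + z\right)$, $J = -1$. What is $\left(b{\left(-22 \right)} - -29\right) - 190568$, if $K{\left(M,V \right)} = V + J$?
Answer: $- \frac{1333897}{7} \approx -1.9056 \cdot 10^{5}$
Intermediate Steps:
$K{\left(M,V \right)} = -1 + V$ ($K{\left(M,V \right)} = V - 1 = -1 + V$)
$b{\left(z \right)} = \frac{272}{7} + \frac{18 z}{7}$ ($b{\left(z \right)} = \frac{2}{7} + \frac{\left(14 + \left(-1 + 5\right)\right) \left(15 + z\right)}{7} = \frac{2}{7} + \frac{\left(14 + 4\right) \left(15 + z\right)}{7} = \frac{2}{7} + \frac{18 \left(15 + z\right)}{7} = \frac{2}{7} + \frac{270 + 18 z}{7} = \frac{2}{7} + \left(\frac{270}{7} + \frac{18 z}{7}\right) = \frac{272}{7} + \frac{18 z}{7}$)
$\left(b{\left(-22 \right)} - -29\right) - 190568 = \left(\left(\frac{272}{7} + \frac{18}{7} \left(-22\right)\right) - -29\right) - 190568 = \left(\left(\frac{272}{7} - \frac{396}{7}\right) + 29\right) - 190568 = \left(- \frac{124}{7} + 29\right) - 190568 = \frac{79}{7} - 190568 = - \frac{1333897}{7}$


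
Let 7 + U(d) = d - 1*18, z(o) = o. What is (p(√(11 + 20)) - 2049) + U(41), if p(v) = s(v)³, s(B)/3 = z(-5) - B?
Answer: -17963 - 2862*√31 ≈ -33898.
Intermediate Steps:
U(d) = -25 + d (U(d) = -7 + (d - 1*18) = -7 + (d - 18) = -7 + (-18 + d) = -25 + d)
s(B) = -15 - 3*B (s(B) = 3*(-5 - B) = -15 - 3*B)
p(v) = (-15 - 3*v)³
(p(√(11 + 20)) - 2049) + U(41) = (-27*(5 + √(11 + 20))³ - 2049) + (-25 + 41) = (-27*(5 + √31)³ - 2049) + 16 = (-2049 - 27*(5 + √31)³) + 16 = -2033 - 27*(5 + √31)³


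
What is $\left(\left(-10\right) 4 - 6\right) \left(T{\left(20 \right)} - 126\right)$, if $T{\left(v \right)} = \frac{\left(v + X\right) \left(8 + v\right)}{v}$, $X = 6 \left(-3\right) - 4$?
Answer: $\frac{29624}{5} \approx 5924.8$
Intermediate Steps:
$X = -22$ ($X = -18 - 4 = -22$)
$T{\left(v \right)} = \frac{\left(-22 + v\right) \left(8 + v\right)}{v}$ ($T{\left(v \right)} = \frac{\left(v - 22\right) \left(8 + v\right)}{v} = \frac{\left(-22 + v\right) \left(8 + v\right)}{v}$)
$\left(\left(-10\right) 4 - 6\right) \left(T{\left(20 \right)} - 126\right) = \left(\left(-10\right) 4 - 6\right) \left(\left(-14 + 20 - \frac{176}{20}\right) - 126\right) = \left(-40 - 6\right) \left(\left(-14 + 20 - \frac{44}{5}\right) - 126\right) = - 46 \left(\left(-14 + 20 - \frac{44}{5}\right) - 126\right) = - 46 \left(- \frac{14}{5} - 126\right) = \left(-46\right) \left(- \frac{644}{5}\right) = \frac{29624}{5}$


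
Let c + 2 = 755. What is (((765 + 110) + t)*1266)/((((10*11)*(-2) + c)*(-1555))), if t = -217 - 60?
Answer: -58236/63755 ≈ -0.91343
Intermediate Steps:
c = 753 (c = -2 + 755 = 753)
t = -277
(((765 + 110) + t)*1266)/((((10*11)*(-2) + c)*(-1555))) = (((765 + 110) - 277)*1266)/((((10*11)*(-2) + 753)*(-1555))) = ((875 - 277)*1266)/(((110*(-2) + 753)*(-1555))) = (598*1266)/(((-220 + 753)*(-1555))) = 757068/((533*(-1555))) = 757068/(-828815) = 757068*(-1/828815) = -58236/63755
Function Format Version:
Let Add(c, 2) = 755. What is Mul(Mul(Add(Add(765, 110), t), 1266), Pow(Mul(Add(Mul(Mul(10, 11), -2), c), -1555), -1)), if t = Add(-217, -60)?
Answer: Rational(-58236, 63755) ≈ -0.91343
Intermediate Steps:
c = 753 (c = Add(-2, 755) = 753)
t = -277
Mul(Mul(Add(Add(765, 110), t), 1266), Pow(Mul(Add(Mul(Mul(10, 11), -2), c), -1555), -1)) = Mul(Mul(Add(Add(765, 110), -277), 1266), Pow(Mul(Add(Mul(Mul(10, 11), -2), 753), -1555), -1)) = Mul(Mul(Add(875, -277), 1266), Pow(Mul(Add(Mul(110, -2), 753), -1555), -1)) = Mul(Mul(598, 1266), Pow(Mul(Add(-220, 753), -1555), -1)) = Mul(757068, Pow(Mul(533, -1555), -1)) = Mul(757068, Pow(-828815, -1)) = Mul(757068, Rational(-1, 828815)) = Rational(-58236, 63755)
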